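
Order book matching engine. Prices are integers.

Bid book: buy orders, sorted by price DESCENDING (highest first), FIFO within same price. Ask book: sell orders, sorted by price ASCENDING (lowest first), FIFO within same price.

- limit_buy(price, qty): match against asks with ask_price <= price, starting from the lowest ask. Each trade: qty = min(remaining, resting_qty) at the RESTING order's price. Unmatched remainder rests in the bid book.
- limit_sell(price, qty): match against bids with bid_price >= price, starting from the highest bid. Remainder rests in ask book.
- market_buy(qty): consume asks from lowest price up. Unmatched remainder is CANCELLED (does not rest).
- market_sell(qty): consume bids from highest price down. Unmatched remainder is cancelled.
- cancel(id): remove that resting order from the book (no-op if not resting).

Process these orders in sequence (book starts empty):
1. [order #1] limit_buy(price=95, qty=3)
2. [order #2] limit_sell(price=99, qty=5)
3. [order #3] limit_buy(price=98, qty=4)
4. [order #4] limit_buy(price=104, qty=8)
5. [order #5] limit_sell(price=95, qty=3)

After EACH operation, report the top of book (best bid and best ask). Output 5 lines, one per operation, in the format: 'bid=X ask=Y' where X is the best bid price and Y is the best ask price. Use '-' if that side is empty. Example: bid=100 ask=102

After op 1 [order #1] limit_buy(price=95, qty=3): fills=none; bids=[#1:3@95] asks=[-]
After op 2 [order #2] limit_sell(price=99, qty=5): fills=none; bids=[#1:3@95] asks=[#2:5@99]
After op 3 [order #3] limit_buy(price=98, qty=4): fills=none; bids=[#3:4@98 #1:3@95] asks=[#2:5@99]
After op 4 [order #4] limit_buy(price=104, qty=8): fills=#4x#2:5@99; bids=[#4:3@104 #3:4@98 #1:3@95] asks=[-]
After op 5 [order #5] limit_sell(price=95, qty=3): fills=#4x#5:3@104; bids=[#3:4@98 #1:3@95] asks=[-]

Answer: bid=95 ask=-
bid=95 ask=99
bid=98 ask=99
bid=104 ask=-
bid=98 ask=-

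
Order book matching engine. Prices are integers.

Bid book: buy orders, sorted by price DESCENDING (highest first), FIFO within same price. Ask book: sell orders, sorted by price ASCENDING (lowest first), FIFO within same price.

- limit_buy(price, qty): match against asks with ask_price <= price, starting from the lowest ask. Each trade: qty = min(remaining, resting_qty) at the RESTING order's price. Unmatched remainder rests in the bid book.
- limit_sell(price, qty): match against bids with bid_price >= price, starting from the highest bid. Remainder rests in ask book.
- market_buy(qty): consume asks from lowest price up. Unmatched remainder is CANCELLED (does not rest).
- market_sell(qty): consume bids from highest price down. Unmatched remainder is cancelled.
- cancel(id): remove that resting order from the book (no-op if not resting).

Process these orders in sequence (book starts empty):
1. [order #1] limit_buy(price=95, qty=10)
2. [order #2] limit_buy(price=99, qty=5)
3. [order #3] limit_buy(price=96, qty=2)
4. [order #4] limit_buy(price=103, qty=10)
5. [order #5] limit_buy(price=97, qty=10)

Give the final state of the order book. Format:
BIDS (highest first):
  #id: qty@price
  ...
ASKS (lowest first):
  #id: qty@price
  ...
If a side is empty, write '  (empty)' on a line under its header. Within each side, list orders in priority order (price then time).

After op 1 [order #1] limit_buy(price=95, qty=10): fills=none; bids=[#1:10@95] asks=[-]
After op 2 [order #2] limit_buy(price=99, qty=5): fills=none; bids=[#2:5@99 #1:10@95] asks=[-]
After op 3 [order #3] limit_buy(price=96, qty=2): fills=none; bids=[#2:5@99 #3:2@96 #1:10@95] asks=[-]
After op 4 [order #4] limit_buy(price=103, qty=10): fills=none; bids=[#4:10@103 #2:5@99 #3:2@96 #1:10@95] asks=[-]
After op 5 [order #5] limit_buy(price=97, qty=10): fills=none; bids=[#4:10@103 #2:5@99 #5:10@97 #3:2@96 #1:10@95] asks=[-]

Answer: BIDS (highest first):
  #4: 10@103
  #2: 5@99
  #5: 10@97
  #3: 2@96
  #1: 10@95
ASKS (lowest first):
  (empty)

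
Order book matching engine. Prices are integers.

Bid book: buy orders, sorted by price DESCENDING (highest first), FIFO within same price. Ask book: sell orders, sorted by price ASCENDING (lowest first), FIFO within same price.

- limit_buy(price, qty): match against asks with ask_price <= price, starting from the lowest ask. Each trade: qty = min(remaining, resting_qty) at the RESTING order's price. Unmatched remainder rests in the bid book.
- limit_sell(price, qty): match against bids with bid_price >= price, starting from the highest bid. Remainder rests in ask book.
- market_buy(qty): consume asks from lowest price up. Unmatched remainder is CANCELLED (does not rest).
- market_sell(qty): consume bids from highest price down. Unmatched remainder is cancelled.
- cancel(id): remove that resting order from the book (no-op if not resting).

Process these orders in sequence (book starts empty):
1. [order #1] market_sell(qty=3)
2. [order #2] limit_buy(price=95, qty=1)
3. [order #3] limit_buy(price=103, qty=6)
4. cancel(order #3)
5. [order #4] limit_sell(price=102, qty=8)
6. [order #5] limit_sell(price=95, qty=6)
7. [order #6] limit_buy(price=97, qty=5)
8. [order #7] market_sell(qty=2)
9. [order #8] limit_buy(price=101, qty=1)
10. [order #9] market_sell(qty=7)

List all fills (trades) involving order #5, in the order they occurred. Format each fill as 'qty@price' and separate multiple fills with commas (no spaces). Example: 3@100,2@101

After op 1 [order #1] market_sell(qty=3): fills=none; bids=[-] asks=[-]
After op 2 [order #2] limit_buy(price=95, qty=1): fills=none; bids=[#2:1@95] asks=[-]
After op 3 [order #3] limit_buy(price=103, qty=6): fills=none; bids=[#3:6@103 #2:1@95] asks=[-]
After op 4 cancel(order #3): fills=none; bids=[#2:1@95] asks=[-]
After op 5 [order #4] limit_sell(price=102, qty=8): fills=none; bids=[#2:1@95] asks=[#4:8@102]
After op 6 [order #5] limit_sell(price=95, qty=6): fills=#2x#5:1@95; bids=[-] asks=[#5:5@95 #4:8@102]
After op 7 [order #6] limit_buy(price=97, qty=5): fills=#6x#5:5@95; bids=[-] asks=[#4:8@102]
After op 8 [order #7] market_sell(qty=2): fills=none; bids=[-] asks=[#4:8@102]
After op 9 [order #8] limit_buy(price=101, qty=1): fills=none; bids=[#8:1@101] asks=[#4:8@102]
After op 10 [order #9] market_sell(qty=7): fills=#8x#9:1@101; bids=[-] asks=[#4:8@102]

Answer: 1@95,5@95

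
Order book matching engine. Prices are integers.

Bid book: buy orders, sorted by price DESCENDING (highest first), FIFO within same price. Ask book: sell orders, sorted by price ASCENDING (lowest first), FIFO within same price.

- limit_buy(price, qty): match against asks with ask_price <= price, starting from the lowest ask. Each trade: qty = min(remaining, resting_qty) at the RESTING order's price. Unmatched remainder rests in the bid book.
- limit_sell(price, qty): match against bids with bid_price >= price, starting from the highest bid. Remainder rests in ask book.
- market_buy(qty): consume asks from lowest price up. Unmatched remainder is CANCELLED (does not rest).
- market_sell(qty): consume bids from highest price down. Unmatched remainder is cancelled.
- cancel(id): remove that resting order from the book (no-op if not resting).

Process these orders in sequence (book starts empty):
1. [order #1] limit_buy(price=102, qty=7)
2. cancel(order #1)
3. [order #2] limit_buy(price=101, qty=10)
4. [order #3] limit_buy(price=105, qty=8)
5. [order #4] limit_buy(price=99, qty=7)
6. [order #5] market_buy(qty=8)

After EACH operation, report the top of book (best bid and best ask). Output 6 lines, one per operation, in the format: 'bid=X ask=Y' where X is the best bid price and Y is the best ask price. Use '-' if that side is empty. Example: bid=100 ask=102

After op 1 [order #1] limit_buy(price=102, qty=7): fills=none; bids=[#1:7@102] asks=[-]
After op 2 cancel(order #1): fills=none; bids=[-] asks=[-]
After op 3 [order #2] limit_buy(price=101, qty=10): fills=none; bids=[#2:10@101] asks=[-]
After op 4 [order #3] limit_buy(price=105, qty=8): fills=none; bids=[#3:8@105 #2:10@101] asks=[-]
After op 5 [order #4] limit_buy(price=99, qty=7): fills=none; bids=[#3:8@105 #2:10@101 #4:7@99] asks=[-]
After op 6 [order #5] market_buy(qty=8): fills=none; bids=[#3:8@105 #2:10@101 #4:7@99] asks=[-]

Answer: bid=102 ask=-
bid=- ask=-
bid=101 ask=-
bid=105 ask=-
bid=105 ask=-
bid=105 ask=-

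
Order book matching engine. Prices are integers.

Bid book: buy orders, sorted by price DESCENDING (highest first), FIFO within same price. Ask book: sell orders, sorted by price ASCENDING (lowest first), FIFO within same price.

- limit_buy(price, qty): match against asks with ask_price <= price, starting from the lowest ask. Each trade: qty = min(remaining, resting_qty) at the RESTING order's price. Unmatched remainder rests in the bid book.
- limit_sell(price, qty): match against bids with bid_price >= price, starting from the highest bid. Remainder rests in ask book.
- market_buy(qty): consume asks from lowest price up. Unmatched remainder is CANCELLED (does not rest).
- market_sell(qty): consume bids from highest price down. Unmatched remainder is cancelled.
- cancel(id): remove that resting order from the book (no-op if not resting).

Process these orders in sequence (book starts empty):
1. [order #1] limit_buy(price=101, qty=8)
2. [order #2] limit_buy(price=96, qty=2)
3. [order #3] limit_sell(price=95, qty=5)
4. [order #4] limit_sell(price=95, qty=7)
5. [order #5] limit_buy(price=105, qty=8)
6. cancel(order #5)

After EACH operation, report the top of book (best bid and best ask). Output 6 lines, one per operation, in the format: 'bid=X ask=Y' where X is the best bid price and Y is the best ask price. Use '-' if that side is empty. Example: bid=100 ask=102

After op 1 [order #1] limit_buy(price=101, qty=8): fills=none; bids=[#1:8@101] asks=[-]
After op 2 [order #2] limit_buy(price=96, qty=2): fills=none; bids=[#1:8@101 #2:2@96] asks=[-]
After op 3 [order #3] limit_sell(price=95, qty=5): fills=#1x#3:5@101; bids=[#1:3@101 #2:2@96] asks=[-]
After op 4 [order #4] limit_sell(price=95, qty=7): fills=#1x#4:3@101 #2x#4:2@96; bids=[-] asks=[#4:2@95]
After op 5 [order #5] limit_buy(price=105, qty=8): fills=#5x#4:2@95; bids=[#5:6@105] asks=[-]
After op 6 cancel(order #5): fills=none; bids=[-] asks=[-]

Answer: bid=101 ask=-
bid=101 ask=-
bid=101 ask=-
bid=- ask=95
bid=105 ask=-
bid=- ask=-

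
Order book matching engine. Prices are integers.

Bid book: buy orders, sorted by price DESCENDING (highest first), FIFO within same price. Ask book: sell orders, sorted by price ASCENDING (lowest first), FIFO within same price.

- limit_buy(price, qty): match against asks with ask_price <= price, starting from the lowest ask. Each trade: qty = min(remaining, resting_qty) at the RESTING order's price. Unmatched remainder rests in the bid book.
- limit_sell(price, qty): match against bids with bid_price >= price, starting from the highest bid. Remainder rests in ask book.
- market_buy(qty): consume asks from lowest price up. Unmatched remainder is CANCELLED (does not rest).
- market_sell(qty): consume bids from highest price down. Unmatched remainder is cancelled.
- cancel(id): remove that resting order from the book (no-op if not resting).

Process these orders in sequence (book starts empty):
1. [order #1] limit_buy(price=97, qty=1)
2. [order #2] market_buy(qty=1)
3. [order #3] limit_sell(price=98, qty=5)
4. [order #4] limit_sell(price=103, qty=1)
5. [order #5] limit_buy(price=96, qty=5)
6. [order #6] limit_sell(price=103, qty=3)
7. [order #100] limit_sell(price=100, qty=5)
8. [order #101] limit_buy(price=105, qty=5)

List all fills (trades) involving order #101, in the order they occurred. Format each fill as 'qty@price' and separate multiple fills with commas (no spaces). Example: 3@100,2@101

After op 1 [order #1] limit_buy(price=97, qty=1): fills=none; bids=[#1:1@97] asks=[-]
After op 2 [order #2] market_buy(qty=1): fills=none; bids=[#1:1@97] asks=[-]
After op 3 [order #3] limit_sell(price=98, qty=5): fills=none; bids=[#1:1@97] asks=[#3:5@98]
After op 4 [order #4] limit_sell(price=103, qty=1): fills=none; bids=[#1:1@97] asks=[#3:5@98 #4:1@103]
After op 5 [order #5] limit_buy(price=96, qty=5): fills=none; bids=[#1:1@97 #5:5@96] asks=[#3:5@98 #4:1@103]
After op 6 [order #6] limit_sell(price=103, qty=3): fills=none; bids=[#1:1@97 #5:5@96] asks=[#3:5@98 #4:1@103 #6:3@103]
After op 7 [order #100] limit_sell(price=100, qty=5): fills=none; bids=[#1:1@97 #5:5@96] asks=[#3:5@98 #100:5@100 #4:1@103 #6:3@103]
After op 8 [order #101] limit_buy(price=105, qty=5): fills=#101x#3:5@98; bids=[#1:1@97 #5:5@96] asks=[#100:5@100 #4:1@103 #6:3@103]

Answer: 5@98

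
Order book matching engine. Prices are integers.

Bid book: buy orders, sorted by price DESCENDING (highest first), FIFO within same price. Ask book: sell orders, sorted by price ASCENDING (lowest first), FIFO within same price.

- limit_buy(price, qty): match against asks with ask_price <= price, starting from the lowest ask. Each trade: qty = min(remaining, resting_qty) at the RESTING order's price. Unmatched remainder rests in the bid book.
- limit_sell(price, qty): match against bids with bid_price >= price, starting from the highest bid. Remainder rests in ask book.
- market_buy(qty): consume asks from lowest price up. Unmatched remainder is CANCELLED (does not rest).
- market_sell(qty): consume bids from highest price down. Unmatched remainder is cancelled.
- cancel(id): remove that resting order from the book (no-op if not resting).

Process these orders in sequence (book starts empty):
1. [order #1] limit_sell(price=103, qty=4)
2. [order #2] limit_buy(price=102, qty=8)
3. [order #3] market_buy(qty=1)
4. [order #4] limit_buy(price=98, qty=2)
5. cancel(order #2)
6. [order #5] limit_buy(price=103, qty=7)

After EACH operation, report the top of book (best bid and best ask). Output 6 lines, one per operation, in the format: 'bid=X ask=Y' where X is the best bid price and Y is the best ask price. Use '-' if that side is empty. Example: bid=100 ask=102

After op 1 [order #1] limit_sell(price=103, qty=4): fills=none; bids=[-] asks=[#1:4@103]
After op 2 [order #2] limit_buy(price=102, qty=8): fills=none; bids=[#2:8@102] asks=[#1:4@103]
After op 3 [order #3] market_buy(qty=1): fills=#3x#1:1@103; bids=[#2:8@102] asks=[#1:3@103]
After op 4 [order #4] limit_buy(price=98, qty=2): fills=none; bids=[#2:8@102 #4:2@98] asks=[#1:3@103]
After op 5 cancel(order #2): fills=none; bids=[#4:2@98] asks=[#1:3@103]
After op 6 [order #5] limit_buy(price=103, qty=7): fills=#5x#1:3@103; bids=[#5:4@103 #4:2@98] asks=[-]

Answer: bid=- ask=103
bid=102 ask=103
bid=102 ask=103
bid=102 ask=103
bid=98 ask=103
bid=103 ask=-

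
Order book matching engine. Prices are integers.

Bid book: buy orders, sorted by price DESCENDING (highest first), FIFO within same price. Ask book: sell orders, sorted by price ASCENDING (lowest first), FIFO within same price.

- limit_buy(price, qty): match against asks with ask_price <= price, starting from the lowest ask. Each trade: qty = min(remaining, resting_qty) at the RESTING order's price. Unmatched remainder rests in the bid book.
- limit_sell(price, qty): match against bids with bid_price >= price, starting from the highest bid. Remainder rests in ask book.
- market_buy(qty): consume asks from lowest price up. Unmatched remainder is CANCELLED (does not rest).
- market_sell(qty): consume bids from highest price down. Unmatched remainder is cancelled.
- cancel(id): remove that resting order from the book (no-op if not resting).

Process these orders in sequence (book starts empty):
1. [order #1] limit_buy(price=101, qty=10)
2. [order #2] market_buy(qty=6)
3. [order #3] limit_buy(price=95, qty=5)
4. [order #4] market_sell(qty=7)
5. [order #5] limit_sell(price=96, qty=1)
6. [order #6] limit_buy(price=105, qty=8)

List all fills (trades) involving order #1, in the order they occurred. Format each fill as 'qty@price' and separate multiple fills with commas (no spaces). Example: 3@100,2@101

After op 1 [order #1] limit_buy(price=101, qty=10): fills=none; bids=[#1:10@101] asks=[-]
After op 2 [order #2] market_buy(qty=6): fills=none; bids=[#1:10@101] asks=[-]
After op 3 [order #3] limit_buy(price=95, qty=5): fills=none; bids=[#1:10@101 #3:5@95] asks=[-]
After op 4 [order #4] market_sell(qty=7): fills=#1x#4:7@101; bids=[#1:3@101 #3:5@95] asks=[-]
After op 5 [order #5] limit_sell(price=96, qty=1): fills=#1x#5:1@101; bids=[#1:2@101 #3:5@95] asks=[-]
After op 6 [order #6] limit_buy(price=105, qty=8): fills=none; bids=[#6:8@105 #1:2@101 #3:5@95] asks=[-]

Answer: 7@101,1@101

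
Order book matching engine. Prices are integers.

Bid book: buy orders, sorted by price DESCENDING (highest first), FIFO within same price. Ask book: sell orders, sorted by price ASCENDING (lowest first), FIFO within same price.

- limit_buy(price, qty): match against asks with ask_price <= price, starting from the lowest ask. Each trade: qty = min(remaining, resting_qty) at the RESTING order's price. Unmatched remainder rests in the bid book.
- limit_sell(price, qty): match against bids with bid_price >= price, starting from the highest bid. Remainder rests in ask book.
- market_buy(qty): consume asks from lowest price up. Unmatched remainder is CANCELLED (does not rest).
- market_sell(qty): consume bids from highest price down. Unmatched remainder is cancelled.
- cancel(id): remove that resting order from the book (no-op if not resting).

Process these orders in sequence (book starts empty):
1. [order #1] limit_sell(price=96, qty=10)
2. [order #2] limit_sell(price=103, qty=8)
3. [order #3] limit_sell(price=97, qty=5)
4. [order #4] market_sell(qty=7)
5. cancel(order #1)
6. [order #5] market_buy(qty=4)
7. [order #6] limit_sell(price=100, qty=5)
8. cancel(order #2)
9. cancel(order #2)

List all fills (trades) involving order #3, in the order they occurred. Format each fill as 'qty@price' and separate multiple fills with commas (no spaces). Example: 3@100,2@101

After op 1 [order #1] limit_sell(price=96, qty=10): fills=none; bids=[-] asks=[#1:10@96]
After op 2 [order #2] limit_sell(price=103, qty=8): fills=none; bids=[-] asks=[#1:10@96 #2:8@103]
After op 3 [order #3] limit_sell(price=97, qty=5): fills=none; bids=[-] asks=[#1:10@96 #3:5@97 #2:8@103]
After op 4 [order #4] market_sell(qty=7): fills=none; bids=[-] asks=[#1:10@96 #3:5@97 #2:8@103]
After op 5 cancel(order #1): fills=none; bids=[-] asks=[#3:5@97 #2:8@103]
After op 6 [order #5] market_buy(qty=4): fills=#5x#3:4@97; bids=[-] asks=[#3:1@97 #2:8@103]
After op 7 [order #6] limit_sell(price=100, qty=5): fills=none; bids=[-] asks=[#3:1@97 #6:5@100 #2:8@103]
After op 8 cancel(order #2): fills=none; bids=[-] asks=[#3:1@97 #6:5@100]
After op 9 cancel(order #2): fills=none; bids=[-] asks=[#3:1@97 #6:5@100]

Answer: 4@97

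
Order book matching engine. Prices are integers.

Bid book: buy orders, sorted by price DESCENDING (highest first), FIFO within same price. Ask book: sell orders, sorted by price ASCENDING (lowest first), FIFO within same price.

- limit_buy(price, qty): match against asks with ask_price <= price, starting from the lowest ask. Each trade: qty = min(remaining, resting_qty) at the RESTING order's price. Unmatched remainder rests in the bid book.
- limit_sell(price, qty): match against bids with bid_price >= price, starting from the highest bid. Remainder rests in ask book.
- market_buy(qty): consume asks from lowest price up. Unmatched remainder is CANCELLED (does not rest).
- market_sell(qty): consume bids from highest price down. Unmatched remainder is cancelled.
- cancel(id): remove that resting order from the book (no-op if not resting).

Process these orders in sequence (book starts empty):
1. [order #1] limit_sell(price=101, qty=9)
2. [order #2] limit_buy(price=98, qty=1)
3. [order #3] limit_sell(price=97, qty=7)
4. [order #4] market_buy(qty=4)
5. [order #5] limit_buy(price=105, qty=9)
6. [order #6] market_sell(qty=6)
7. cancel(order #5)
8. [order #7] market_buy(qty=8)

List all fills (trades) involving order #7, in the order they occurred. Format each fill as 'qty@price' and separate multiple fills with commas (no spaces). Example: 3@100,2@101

After op 1 [order #1] limit_sell(price=101, qty=9): fills=none; bids=[-] asks=[#1:9@101]
After op 2 [order #2] limit_buy(price=98, qty=1): fills=none; bids=[#2:1@98] asks=[#1:9@101]
After op 3 [order #3] limit_sell(price=97, qty=7): fills=#2x#3:1@98; bids=[-] asks=[#3:6@97 #1:9@101]
After op 4 [order #4] market_buy(qty=4): fills=#4x#3:4@97; bids=[-] asks=[#3:2@97 #1:9@101]
After op 5 [order #5] limit_buy(price=105, qty=9): fills=#5x#3:2@97 #5x#1:7@101; bids=[-] asks=[#1:2@101]
After op 6 [order #6] market_sell(qty=6): fills=none; bids=[-] asks=[#1:2@101]
After op 7 cancel(order #5): fills=none; bids=[-] asks=[#1:2@101]
After op 8 [order #7] market_buy(qty=8): fills=#7x#1:2@101; bids=[-] asks=[-]

Answer: 2@101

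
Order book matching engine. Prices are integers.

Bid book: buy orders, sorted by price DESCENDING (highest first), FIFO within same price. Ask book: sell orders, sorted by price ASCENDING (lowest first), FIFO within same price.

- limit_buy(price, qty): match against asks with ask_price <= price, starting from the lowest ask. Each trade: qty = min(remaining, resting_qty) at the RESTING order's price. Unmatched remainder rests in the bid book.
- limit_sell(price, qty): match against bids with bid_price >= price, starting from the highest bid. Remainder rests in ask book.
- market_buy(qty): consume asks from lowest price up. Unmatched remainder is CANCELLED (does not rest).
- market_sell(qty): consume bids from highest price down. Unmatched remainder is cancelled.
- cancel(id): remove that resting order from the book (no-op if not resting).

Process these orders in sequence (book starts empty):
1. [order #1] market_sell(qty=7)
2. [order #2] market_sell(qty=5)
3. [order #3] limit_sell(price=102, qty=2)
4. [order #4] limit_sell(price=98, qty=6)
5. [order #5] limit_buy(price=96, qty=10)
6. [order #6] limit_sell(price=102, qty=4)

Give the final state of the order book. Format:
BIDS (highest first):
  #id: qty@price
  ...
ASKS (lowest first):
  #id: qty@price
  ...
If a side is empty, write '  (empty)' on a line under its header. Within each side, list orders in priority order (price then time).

After op 1 [order #1] market_sell(qty=7): fills=none; bids=[-] asks=[-]
After op 2 [order #2] market_sell(qty=5): fills=none; bids=[-] asks=[-]
After op 3 [order #3] limit_sell(price=102, qty=2): fills=none; bids=[-] asks=[#3:2@102]
After op 4 [order #4] limit_sell(price=98, qty=6): fills=none; bids=[-] asks=[#4:6@98 #3:2@102]
After op 5 [order #5] limit_buy(price=96, qty=10): fills=none; bids=[#5:10@96] asks=[#4:6@98 #3:2@102]
After op 6 [order #6] limit_sell(price=102, qty=4): fills=none; bids=[#5:10@96] asks=[#4:6@98 #3:2@102 #6:4@102]

Answer: BIDS (highest first):
  #5: 10@96
ASKS (lowest first):
  #4: 6@98
  #3: 2@102
  #6: 4@102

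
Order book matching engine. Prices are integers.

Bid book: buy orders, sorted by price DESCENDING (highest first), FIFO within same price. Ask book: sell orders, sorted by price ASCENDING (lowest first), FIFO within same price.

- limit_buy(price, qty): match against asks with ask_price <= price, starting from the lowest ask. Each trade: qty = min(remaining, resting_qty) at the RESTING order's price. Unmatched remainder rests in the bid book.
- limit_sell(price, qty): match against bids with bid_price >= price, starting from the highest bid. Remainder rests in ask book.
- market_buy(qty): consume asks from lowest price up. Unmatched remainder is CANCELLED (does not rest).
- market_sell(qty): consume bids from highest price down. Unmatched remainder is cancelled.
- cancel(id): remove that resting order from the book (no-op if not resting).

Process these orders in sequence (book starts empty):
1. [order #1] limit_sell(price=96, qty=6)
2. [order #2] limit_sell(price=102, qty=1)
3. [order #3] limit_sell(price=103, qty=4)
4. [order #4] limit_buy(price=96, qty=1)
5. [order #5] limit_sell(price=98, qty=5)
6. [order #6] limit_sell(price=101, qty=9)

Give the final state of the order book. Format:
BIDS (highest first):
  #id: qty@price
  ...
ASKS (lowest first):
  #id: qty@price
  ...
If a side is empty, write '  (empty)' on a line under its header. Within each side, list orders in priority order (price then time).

After op 1 [order #1] limit_sell(price=96, qty=6): fills=none; bids=[-] asks=[#1:6@96]
After op 2 [order #2] limit_sell(price=102, qty=1): fills=none; bids=[-] asks=[#1:6@96 #2:1@102]
After op 3 [order #3] limit_sell(price=103, qty=4): fills=none; bids=[-] asks=[#1:6@96 #2:1@102 #3:4@103]
After op 4 [order #4] limit_buy(price=96, qty=1): fills=#4x#1:1@96; bids=[-] asks=[#1:5@96 #2:1@102 #3:4@103]
After op 5 [order #5] limit_sell(price=98, qty=5): fills=none; bids=[-] asks=[#1:5@96 #5:5@98 #2:1@102 #3:4@103]
After op 6 [order #6] limit_sell(price=101, qty=9): fills=none; bids=[-] asks=[#1:5@96 #5:5@98 #6:9@101 #2:1@102 #3:4@103]

Answer: BIDS (highest first):
  (empty)
ASKS (lowest first):
  #1: 5@96
  #5: 5@98
  #6: 9@101
  #2: 1@102
  #3: 4@103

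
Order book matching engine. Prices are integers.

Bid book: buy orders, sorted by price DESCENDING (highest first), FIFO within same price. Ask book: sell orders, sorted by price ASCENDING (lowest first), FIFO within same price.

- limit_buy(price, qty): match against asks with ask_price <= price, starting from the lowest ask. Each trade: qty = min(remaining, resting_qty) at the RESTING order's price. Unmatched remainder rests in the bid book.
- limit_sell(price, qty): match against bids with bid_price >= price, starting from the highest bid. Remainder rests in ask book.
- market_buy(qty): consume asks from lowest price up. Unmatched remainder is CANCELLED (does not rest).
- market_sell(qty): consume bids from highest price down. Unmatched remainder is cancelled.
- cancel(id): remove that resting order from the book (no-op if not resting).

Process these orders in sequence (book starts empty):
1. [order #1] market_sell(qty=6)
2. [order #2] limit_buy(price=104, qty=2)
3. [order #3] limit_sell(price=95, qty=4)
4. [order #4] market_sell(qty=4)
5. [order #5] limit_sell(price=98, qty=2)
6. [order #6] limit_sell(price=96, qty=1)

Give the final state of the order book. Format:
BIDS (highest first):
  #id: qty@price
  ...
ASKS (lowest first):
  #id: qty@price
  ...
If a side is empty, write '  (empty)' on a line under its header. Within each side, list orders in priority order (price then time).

After op 1 [order #1] market_sell(qty=6): fills=none; bids=[-] asks=[-]
After op 2 [order #2] limit_buy(price=104, qty=2): fills=none; bids=[#2:2@104] asks=[-]
After op 3 [order #3] limit_sell(price=95, qty=4): fills=#2x#3:2@104; bids=[-] asks=[#3:2@95]
After op 4 [order #4] market_sell(qty=4): fills=none; bids=[-] asks=[#3:2@95]
After op 5 [order #5] limit_sell(price=98, qty=2): fills=none; bids=[-] asks=[#3:2@95 #5:2@98]
After op 6 [order #6] limit_sell(price=96, qty=1): fills=none; bids=[-] asks=[#3:2@95 #6:1@96 #5:2@98]

Answer: BIDS (highest first):
  (empty)
ASKS (lowest first):
  #3: 2@95
  #6: 1@96
  #5: 2@98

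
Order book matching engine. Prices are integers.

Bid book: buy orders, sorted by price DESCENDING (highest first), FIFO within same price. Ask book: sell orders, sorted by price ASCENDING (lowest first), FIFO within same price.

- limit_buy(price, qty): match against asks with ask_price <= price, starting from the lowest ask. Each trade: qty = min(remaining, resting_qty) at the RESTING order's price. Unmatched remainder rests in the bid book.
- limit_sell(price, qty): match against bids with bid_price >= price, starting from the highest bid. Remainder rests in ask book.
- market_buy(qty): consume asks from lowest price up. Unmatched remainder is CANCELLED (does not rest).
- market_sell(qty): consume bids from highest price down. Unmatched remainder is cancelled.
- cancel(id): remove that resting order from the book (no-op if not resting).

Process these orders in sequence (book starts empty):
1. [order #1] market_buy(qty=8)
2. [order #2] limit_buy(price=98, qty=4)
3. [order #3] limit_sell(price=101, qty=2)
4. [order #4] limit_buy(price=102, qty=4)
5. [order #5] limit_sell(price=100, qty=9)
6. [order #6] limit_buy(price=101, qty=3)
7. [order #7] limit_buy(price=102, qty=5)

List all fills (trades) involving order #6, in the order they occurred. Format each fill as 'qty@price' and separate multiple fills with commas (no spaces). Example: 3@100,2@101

After op 1 [order #1] market_buy(qty=8): fills=none; bids=[-] asks=[-]
After op 2 [order #2] limit_buy(price=98, qty=4): fills=none; bids=[#2:4@98] asks=[-]
After op 3 [order #3] limit_sell(price=101, qty=2): fills=none; bids=[#2:4@98] asks=[#3:2@101]
After op 4 [order #4] limit_buy(price=102, qty=4): fills=#4x#3:2@101; bids=[#4:2@102 #2:4@98] asks=[-]
After op 5 [order #5] limit_sell(price=100, qty=9): fills=#4x#5:2@102; bids=[#2:4@98] asks=[#5:7@100]
After op 6 [order #6] limit_buy(price=101, qty=3): fills=#6x#5:3@100; bids=[#2:4@98] asks=[#5:4@100]
After op 7 [order #7] limit_buy(price=102, qty=5): fills=#7x#5:4@100; bids=[#7:1@102 #2:4@98] asks=[-]

Answer: 3@100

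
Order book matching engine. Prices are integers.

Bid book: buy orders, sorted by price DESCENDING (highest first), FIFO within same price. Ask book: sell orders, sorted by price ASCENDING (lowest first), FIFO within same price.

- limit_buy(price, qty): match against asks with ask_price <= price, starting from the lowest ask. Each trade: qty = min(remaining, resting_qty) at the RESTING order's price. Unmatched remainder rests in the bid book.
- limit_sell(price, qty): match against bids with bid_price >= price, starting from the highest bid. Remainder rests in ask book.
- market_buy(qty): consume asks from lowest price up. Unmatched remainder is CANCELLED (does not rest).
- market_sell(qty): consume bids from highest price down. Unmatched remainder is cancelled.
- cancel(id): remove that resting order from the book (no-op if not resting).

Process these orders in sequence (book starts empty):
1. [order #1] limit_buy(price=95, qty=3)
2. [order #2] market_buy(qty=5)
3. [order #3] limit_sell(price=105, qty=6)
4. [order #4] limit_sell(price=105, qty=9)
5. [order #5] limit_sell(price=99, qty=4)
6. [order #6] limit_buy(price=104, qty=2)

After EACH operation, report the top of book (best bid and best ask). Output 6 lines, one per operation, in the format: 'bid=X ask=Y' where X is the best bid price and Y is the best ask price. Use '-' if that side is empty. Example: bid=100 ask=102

Answer: bid=95 ask=-
bid=95 ask=-
bid=95 ask=105
bid=95 ask=105
bid=95 ask=99
bid=95 ask=99

Derivation:
After op 1 [order #1] limit_buy(price=95, qty=3): fills=none; bids=[#1:3@95] asks=[-]
After op 2 [order #2] market_buy(qty=5): fills=none; bids=[#1:3@95] asks=[-]
After op 3 [order #3] limit_sell(price=105, qty=6): fills=none; bids=[#1:3@95] asks=[#3:6@105]
After op 4 [order #4] limit_sell(price=105, qty=9): fills=none; bids=[#1:3@95] asks=[#3:6@105 #4:9@105]
After op 5 [order #5] limit_sell(price=99, qty=4): fills=none; bids=[#1:3@95] asks=[#5:4@99 #3:6@105 #4:9@105]
After op 6 [order #6] limit_buy(price=104, qty=2): fills=#6x#5:2@99; bids=[#1:3@95] asks=[#5:2@99 #3:6@105 #4:9@105]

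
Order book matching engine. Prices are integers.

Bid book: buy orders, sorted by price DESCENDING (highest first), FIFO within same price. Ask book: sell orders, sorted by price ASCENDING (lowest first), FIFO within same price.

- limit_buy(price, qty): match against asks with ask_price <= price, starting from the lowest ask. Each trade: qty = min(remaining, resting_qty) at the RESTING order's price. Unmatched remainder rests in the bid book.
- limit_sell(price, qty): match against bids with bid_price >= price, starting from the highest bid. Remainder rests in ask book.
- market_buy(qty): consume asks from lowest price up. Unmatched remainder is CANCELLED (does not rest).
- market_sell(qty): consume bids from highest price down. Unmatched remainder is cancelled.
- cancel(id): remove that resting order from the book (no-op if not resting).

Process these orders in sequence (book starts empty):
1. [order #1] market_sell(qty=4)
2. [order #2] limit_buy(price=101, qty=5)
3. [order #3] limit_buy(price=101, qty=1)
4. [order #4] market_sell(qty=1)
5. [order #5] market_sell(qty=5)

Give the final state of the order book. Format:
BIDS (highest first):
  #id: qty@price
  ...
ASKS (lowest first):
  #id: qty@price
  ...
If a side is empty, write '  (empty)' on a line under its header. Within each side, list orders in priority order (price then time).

After op 1 [order #1] market_sell(qty=4): fills=none; bids=[-] asks=[-]
After op 2 [order #2] limit_buy(price=101, qty=5): fills=none; bids=[#2:5@101] asks=[-]
After op 3 [order #3] limit_buy(price=101, qty=1): fills=none; bids=[#2:5@101 #3:1@101] asks=[-]
After op 4 [order #4] market_sell(qty=1): fills=#2x#4:1@101; bids=[#2:4@101 #3:1@101] asks=[-]
After op 5 [order #5] market_sell(qty=5): fills=#2x#5:4@101 #3x#5:1@101; bids=[-] asks=[-]

Answer: BIDS (highest first):
  (empty)
ASKS (lowest first):
  (empty)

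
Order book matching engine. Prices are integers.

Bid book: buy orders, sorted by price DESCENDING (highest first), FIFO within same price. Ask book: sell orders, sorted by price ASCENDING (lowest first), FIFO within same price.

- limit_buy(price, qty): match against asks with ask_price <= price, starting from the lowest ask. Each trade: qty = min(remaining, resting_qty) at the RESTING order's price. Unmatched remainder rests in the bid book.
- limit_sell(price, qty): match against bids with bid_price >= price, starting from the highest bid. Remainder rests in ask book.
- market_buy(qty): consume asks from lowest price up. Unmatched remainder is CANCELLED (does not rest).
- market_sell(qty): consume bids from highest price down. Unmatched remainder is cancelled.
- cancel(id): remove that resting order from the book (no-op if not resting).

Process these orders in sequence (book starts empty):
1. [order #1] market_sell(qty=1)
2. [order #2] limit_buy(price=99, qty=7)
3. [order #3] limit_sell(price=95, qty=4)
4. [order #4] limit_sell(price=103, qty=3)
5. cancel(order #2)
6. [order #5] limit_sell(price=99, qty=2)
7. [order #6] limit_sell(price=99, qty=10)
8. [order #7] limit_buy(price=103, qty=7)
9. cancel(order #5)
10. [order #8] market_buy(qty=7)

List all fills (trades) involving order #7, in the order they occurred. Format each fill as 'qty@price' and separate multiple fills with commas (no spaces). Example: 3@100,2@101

Answer: 2@99,5@99

Derivation:
After op 1 [order #1] market_sell(qty=1): fills=none; bids=[-] asks=[-]
After op 2 [order #2] limit_buy(price=99, qty=7): fills=none; bids=[#2:7@99] asks=[-]
After op 3 [order #3] limit_sell(price=95, qty=4): fills=#2x#3:4@99; bids=[#2:3@99] asks=[-]
After op 4 [order #4] limit_sell(price=103, qty=3): fills=none; bids=[#2:3@99] asks=[#4:3@103]
After op 5 cancel(order #2): fills=none; bids=[-] asks=[#4:3@103]
After op 6 [order #5] limit_sell(price=99, qty=2): fills=none; bids=[-] asks=[#5:2@99 #4:3@103]
After op 7 [order #6] limit_sell(price=99, qty=10): fills=none; bids=[-] asks=[#5:2@99 #6:10@99 #4:3@103]
After op 8 [order #7] limit_buy(price=103, qty=7): fills=#7x#5:2@99 #7x#6:5@99; bids=[-] asks=[#6:5@99 #4:3@103]
After op 9 cancel(order #5): fills=none; bids=[-] asks=[#6:5@99 #4:3@103]
After op 10 [order #8] market_buy(qty=7): fills=#8x#6:5@99 #8x#4:2@103; bids=[-] asks=[#4:1@103]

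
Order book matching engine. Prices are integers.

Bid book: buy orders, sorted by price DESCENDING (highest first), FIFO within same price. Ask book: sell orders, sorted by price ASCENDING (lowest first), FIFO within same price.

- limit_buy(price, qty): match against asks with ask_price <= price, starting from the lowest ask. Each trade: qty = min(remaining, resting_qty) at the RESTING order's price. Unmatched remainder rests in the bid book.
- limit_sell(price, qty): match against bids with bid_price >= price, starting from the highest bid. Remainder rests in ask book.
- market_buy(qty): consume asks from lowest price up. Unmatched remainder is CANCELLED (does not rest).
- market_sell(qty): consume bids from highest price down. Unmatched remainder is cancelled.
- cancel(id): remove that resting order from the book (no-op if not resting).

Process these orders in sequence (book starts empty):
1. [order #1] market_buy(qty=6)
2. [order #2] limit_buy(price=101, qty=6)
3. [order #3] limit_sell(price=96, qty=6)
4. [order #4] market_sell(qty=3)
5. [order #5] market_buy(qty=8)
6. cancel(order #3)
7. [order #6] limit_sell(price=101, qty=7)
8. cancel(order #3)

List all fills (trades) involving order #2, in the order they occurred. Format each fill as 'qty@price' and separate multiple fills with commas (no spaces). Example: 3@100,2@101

Answer: 6@101

Derivation:
After op 1 [order #1] market_buy(qty=6): fills=none; bids=[-] asks=[-]
After op 2 [order #2] limit_buy(price=101, qty=6): fills=none; bids=[#2:6@101] asks=[-]
After op 3 [order #3] limit_sell(price=96, qty=6): fills=#2x#3:6@101; bids=[-] asks=[-]
After op 4 [order #4] market_sell(qty=3): fills=none; bids=[-] asks=[-]
After op 5 [order #5] market_buy(qty=8): fills=none; bids=[-] asks=[-]
After op 6 cancel(order #3): fills=none; bids=[-] asks=[-]
After op 7 [order #6] limit_sell(price=101, qty=7): fills=none; bids=[-] asks=[#6:7@101]
After op 8 cancel(order #3): fills=none; bids=[-] asks=[#6:7@101]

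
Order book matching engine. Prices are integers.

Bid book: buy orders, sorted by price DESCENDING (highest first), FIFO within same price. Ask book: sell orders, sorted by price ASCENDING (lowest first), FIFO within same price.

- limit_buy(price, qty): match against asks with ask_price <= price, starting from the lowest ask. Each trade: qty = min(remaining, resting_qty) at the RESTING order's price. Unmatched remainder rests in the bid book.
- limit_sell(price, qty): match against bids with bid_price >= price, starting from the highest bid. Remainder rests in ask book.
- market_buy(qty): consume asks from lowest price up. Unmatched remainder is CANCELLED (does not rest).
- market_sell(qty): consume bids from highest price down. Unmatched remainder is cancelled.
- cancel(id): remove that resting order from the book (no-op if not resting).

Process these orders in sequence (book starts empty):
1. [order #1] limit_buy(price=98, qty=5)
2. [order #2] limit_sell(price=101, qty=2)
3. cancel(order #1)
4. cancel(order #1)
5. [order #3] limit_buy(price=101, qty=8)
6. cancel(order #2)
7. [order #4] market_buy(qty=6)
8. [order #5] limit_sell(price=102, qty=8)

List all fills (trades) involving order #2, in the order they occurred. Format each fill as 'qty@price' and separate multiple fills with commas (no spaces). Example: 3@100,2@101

After op 1 [order #1] limit_buy(price=98, qty=5): fills=none; bids=[#1:5@98] asks=[-]
After op 2 [order #2] limit_sell(price=101, qty=2): fills=none; bids=[#1:5@98] asks=[#2:2@101]
After op 3 cancel(order #1): fills=none; bids=[-] asks=[#2:2@101]
After op 4 cancel(order #1): fills=none; bids=[-] asks=[#2:2@101]
After op 5 [order #3] limit_buy(price=101, qty=8): fills=#3x#2:2@101; bids=[#3:6@101] asks=[-]
After op 6 cancel(order #2): fills=none; bids=[#3:6@101] asks=[-]
After op 7 [order #4] market_buy(qty=6): fills=none; bids=[#3:6@101] asks=[-]
After op 8 [order #5] limit_sell(price=102, qty=8): fills=none; bids=[#3:6@101] asks=[#5:8@102]

Answer: 2@101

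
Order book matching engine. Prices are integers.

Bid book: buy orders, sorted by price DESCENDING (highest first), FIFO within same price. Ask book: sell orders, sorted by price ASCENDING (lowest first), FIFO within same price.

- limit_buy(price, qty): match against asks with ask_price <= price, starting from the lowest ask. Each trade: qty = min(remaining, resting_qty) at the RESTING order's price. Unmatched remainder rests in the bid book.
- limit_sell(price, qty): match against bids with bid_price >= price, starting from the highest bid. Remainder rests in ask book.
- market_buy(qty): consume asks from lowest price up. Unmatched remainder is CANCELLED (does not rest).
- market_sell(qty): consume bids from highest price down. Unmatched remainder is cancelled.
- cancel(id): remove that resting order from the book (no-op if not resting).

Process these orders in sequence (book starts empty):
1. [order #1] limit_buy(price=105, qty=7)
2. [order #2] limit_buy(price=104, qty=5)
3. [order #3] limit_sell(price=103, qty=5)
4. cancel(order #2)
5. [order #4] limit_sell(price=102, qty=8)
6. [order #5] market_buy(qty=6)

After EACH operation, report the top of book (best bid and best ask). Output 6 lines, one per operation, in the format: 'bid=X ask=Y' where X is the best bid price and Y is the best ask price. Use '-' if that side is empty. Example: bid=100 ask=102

Answer: bid=105 ask=-
bid=105 ask=-
bid=105 ask=-
bid=105 ask=-
bid=- ask=102
bid=- ask=-

Derivation:
After op 1 [order #1] limit_buy(price=105, qty=7): fills=none; bids=[#1:7@105] asks=[-]
After op 2 [order #2] limit_buy(price=104, qty=5): fills=none; bids=[#1:7@105 #2:5@104] asks=[-]
After op 3 [order #3] limit_sell(price=103, qty=5): fills=#1x#3:5@105; bids=[#1:2@105 #2:5@104] asks=[-]
After op 4 cancel(order #2): fills=none; bids=[#1:2@105] asks=[-]
After op 5 [order #4] limit_sell(price=102, qty=8): fills=#1x#4:2@105; bids=[-] asks=[#4:6@102]
After op 6 [order #5] market_buy(qty=6): fills=#5x#4:6@102; bids=[-] asks=[-]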